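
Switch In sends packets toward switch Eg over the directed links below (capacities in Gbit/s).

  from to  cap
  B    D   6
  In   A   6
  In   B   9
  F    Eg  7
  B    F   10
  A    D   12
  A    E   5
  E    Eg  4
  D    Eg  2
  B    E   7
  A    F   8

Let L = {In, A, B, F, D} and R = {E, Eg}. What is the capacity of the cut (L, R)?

Edges leaving {In, A, B, F, D}: A→E (5), B→E (7), F→Eg (7), D→Eg (2).
Cut capacity = 5 + 7 + 7 + 2 = 21.

21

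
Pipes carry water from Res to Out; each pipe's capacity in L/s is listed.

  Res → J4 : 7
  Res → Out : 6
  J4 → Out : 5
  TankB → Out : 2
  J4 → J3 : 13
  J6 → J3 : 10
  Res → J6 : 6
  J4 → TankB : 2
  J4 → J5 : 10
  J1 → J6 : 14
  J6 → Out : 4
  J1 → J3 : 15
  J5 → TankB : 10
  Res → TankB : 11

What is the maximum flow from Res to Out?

17

Augment Res→Out: bottleneck 6, flow now 6.
Augment Res→J4→Out: bottleneck 5, flow now 11.
Augment Res→J6→Out: bottleneck 4, flow now 15.
Augment Res→TankB→Out: bottleneck 2, flow now 17.
No augmenting path remains; maximum flow = 17.
In the residual graph, reachable from Res: {Res, J4, J5, J6, TankB, J3}.
Min-cut edges: Res→Out (6), J4→Out (5), J6→Out (4), TankB→Out (2); capacity 6 + 5 + 4 + 2 = 17.
This cut is saturated, so no flow can exceed 17.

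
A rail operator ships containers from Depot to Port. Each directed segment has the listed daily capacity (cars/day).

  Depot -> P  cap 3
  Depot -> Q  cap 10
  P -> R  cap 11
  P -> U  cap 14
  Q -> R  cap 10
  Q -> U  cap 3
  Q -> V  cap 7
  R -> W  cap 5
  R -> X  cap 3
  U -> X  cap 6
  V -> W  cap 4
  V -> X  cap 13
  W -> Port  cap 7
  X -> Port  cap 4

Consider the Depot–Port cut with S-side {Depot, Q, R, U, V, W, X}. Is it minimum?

No — its capacity is 14, but the minimum cut has capacity 11.

Given cut capacity: 3 + 7 + 4 = 14.
Augment Depot→P→R→W→Port: bottleneck 3, flow now 3.
Augment Depot→Q→R→W→Port: bottleneck 2, flow now 5.
Augment Depot→Q→R→X→Port: bottleneck 3, flow now 8.
Augment Depot→Q→U→X→Port: bottleneck 1, flow now 9.
Augment Depot→Q→V→W→Port: bottleneck 2, flow now 11.
No augmenting path remains; maximum flow = 11.
In the residual graph, reachable from Depot: {Depot, P, Q, R, U, V, W, X}.
Min-cut edges: W→Port (7), X→Port (4); capacity 7 + 4 = 11.
Cut capacity 14 exceeds the max flow 11, so it is not minimum.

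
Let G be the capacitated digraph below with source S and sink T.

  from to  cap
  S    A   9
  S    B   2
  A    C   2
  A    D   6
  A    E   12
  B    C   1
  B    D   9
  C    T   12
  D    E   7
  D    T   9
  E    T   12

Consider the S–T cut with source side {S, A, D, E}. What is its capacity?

Edges leaving {S, A, D, E}: S→B (2), A→C (2), D→T (9), E→T (12).
Cut capacity = 2 + 2 + 9 + 12 = 25.

25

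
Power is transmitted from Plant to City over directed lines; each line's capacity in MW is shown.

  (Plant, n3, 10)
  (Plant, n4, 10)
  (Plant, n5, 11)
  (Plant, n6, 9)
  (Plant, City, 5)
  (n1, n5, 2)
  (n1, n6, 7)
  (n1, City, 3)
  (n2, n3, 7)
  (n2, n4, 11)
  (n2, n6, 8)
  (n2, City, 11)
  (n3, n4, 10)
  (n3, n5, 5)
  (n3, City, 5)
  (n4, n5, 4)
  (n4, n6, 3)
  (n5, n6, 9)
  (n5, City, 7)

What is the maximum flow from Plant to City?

Augment Plant→City: bottleneck 5, flow now 5.
Augment Plant→n3→City: bottleneck 5, flow now 10.
Augment Plant→n5→City: bottleneck 7, flow now 17.
No augmenting path remains; maximum flow = 17.
In the residual graph, reachable from Plant: {Plant, n3, n4, n5, n6}.
Min-cut edges: Plant→City (5), n3→City (5), n5→City (7); capacity 5 + 5 + 7 = 17.
This cut is saturated, so no flow can exceed 17.

17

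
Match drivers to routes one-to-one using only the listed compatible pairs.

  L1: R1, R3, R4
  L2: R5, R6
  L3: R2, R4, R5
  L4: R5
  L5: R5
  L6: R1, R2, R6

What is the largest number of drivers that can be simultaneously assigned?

Unit-capacity flow: source→left, listed edges, right→sink; max matching = max flow.
Augmenting path L1→R1 (+1); matched 1.
Augmenting path L2→R5 (+1); matched 2.
Augmenting path L3→R2 (+1); matched 3.
Augmenting path L6→R6 (+1); matched 4.
Augmenting path L4→R5→L2→R6→L6→R1→L1→R3 (+1); matched 5.
No augmenting path remains; maximum matching = 5.
König certificate: {L1, L2, L3, L6, R5} is a vertex cover of size 5 (every listed pair touches it), so no matching can be larger.

5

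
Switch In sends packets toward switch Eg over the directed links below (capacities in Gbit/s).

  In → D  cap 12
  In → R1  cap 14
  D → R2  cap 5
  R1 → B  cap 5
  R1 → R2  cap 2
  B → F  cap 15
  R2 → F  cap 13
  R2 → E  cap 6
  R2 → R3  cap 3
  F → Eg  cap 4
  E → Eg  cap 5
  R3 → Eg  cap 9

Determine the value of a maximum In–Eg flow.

11

Augment In→D→R2→F→Eg: bottleneck 4, flow now 4.
Augment In→D→R2→E→Eg: bottleneck 1, flow now 5.
Augment In→R1→R2→E→Eg: bottleneck 2, flow now 7.
Augment In→R1→B→F→R2→E→Eg: bottleneck 2, flow now 9. (uses reverse residual edge)
Augment In→R1→B→F→R2→R3→Eg: bottleneck 2, flow now 11. (uses reverse residual edge)
No augmenting path remains; maximum flow = 11.
In the residual graph, reachable from In: {In, D, R1, B, F}.
Min-cut edges: D→R2 (5), R1→R2 (2), F→Eg (4); capacity 5 + 2 + 4 = 11.
This cut is saturated, so no flow can exceed 11.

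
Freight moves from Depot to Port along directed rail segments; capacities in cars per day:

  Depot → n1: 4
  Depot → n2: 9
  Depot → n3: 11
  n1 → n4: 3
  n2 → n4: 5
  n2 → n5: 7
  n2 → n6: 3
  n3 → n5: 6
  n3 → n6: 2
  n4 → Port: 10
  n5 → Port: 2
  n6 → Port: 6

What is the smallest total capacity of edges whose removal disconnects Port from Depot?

15

Augment Depot→n1→n4→Port: bottleneck 3, flow now 3.
Augment Depot→n2→n4→Port: bottleneck 5, flow now 8.
Augment Depot→n2→n5→Port: bottleneck 2, flow now 10.
Augment Depot→n2→n6→Port: bottleneck 2, flow now 12.
Augment Depot→n3→n6→Port: bottleneck 2, flow now 14.
Augment Depot→n3→n5→n2→n6→Port: bottleneck 1, flow now 15. (uses reverse residual edge)
No augmenting path remains; maximum flow = 15.
By max-flow min-cut, the minimum cut capacity equals the max flow.
In the residual graph, reachable from Depot: {Depot, n1, n2, n3, n5}.
Min-cut edges: n1→n4 (3), n2→n4 (5), n2→n6 (3), n3→n6 (2), n5→Port (2); capacity 3 + 5 + 3 + 2 + 2 = 15.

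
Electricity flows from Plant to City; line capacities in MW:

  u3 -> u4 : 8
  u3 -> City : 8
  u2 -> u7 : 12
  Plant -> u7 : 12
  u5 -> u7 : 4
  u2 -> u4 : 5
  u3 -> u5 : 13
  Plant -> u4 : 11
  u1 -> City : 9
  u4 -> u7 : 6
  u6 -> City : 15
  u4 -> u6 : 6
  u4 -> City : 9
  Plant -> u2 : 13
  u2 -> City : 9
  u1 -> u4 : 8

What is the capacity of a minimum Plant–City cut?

24

Augment Plant→u2→City: bottleneck 9, flow now 9.
Augment Plant→u4→City: bottleneck 9, flow now 18.
Augment Plant→u4→u6→City: bottleneck 2, flow now 20.
Augment Plant→u2→u4→u6→City: bottleneck 4, flow now 24.
No augmenting path remains; maximum flow = 24.
By max-flow min-cut, the minimum cut capacity equals the max flow.
In the residual graph, reachable from Plant: {Plant, u7}.
Min-cut edges: Plant→u2 (13), Plant→u4 (11); capacity 13 + 11 = 24.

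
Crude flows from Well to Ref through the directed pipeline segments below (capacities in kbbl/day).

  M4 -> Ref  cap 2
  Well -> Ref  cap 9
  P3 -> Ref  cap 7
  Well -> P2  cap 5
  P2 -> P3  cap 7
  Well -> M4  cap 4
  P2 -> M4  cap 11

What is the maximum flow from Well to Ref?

Augment Well→Ref: bottleneck 9, flow now 9.
Augment Well→M4→Ref: bottleneck 2, flow now 11.
Augment Well→P2→P3→Ref: bottleneck 5, flow now 16.
No augmenting path remains; maximum flow = 16.
In the residual graph, reachable from Well: {Well, M4}.
Min-cut edges: Well→P2 (5), Well→Ref (9), M4→Ref (2); capacity 5 + 9 + 2 = 16.
This cut is saturated, so no flow can exceed 16.

16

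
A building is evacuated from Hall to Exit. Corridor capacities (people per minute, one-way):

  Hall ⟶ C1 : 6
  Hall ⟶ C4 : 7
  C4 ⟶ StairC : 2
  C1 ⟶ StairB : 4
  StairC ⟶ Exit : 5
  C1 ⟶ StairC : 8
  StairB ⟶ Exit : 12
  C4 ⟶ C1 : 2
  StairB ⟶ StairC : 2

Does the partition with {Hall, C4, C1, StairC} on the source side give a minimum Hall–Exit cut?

Yes — it is a minimum cut (capacity 9).

Given cut capacity: 4 + 5 = 9.
Augment Hall→C4→StairC→Exit: bottleneck 2, flow now 2.
Augment Hall→C1→StairC→Exit: bottleneck 3, flow now 5.
Augment Hall→C1→StairB→Exit: bottleneck 3, flow now 8.
Augment Hall→C4→C1→StairB→Exit: bottleneck 1, flow now 9.
No augmenting path remains; maximum flow = 9.
Cut capacity 9 equals the max flow, so it is a minimum cut.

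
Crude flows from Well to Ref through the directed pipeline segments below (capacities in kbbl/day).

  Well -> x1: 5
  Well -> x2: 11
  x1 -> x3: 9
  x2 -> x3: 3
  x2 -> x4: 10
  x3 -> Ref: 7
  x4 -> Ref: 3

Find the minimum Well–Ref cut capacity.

10

Augment Well→x1→x3→Ref: bottleneck 5, flow now 5.
Augment Well→x2→x3→Ref: bottleneck 2, flow now 7.
Augment Well→x2→x4→Ref: bottleneck 3, flow now 10.
No augmenting path remains; maximum flow = 10.
By max-flow min-cut, the minimum cut capacity equals the max flow.
In the residual graph, reachable from Well: {Well, x1, x2, x3, x4}.
Min-cut edges: x3→Ref (7), x4→Ref (3); capacity 7 + 3 = 10.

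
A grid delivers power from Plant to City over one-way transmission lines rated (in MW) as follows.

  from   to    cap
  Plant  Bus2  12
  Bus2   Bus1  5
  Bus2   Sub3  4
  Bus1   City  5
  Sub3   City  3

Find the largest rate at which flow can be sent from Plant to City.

8

Augment Plant→Bus2→Sub3→City: bottleneck 3, flow now 3.
Augment Plant→Bus2→Bus1→City: bottleneck 5, flow now 8.
No augmenting path remains; maximum flow = 8.
In the residual graph, reachable from Plant: {Plant, Bus2, Sub3}.
Min-cut edges: Bus2→Bus1 (5), Sub3→City (3); capacity 5 + 3 = 8.
This cut is saturated, so no flow can exceed 8.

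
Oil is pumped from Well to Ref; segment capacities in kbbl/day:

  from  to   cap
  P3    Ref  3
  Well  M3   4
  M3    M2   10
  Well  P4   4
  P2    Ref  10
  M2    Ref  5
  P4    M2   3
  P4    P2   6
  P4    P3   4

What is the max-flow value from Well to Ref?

8

Augment Well→M3→M2→Ref: bottleneck 4, flow now 4.
Augment Well→P4→P3→Ref: bottleneck 3, flow now 7.
Augment Well→P4→M2→Ref: bottleneck 1, flow now 8.
No augmenting path remains; maximum flow = 8.
In the residual graph, reachable from Well: {Well}.
Min-cut edges: Well→M3 (4), Well→P4 (4); capacity 4 + 4 = 8.
This cut is saturated, so no flow can exceed 8.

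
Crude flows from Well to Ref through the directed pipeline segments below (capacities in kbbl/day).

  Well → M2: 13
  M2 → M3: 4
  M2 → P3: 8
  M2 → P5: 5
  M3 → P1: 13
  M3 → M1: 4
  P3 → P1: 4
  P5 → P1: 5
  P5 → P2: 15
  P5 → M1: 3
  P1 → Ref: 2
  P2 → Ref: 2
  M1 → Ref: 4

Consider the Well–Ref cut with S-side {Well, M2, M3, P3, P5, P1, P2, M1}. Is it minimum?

Yes — it is a minimum cut (capacity 8).

Given cut capacity: 2 + 2 + 4 = 8.
Augment Well→M2→M3→P1→Ref: bottleneck 2, flow now 2.
Augment Well→M2→M3→M1→Ref: bottleneck 2, flow now 4.
Augment Well→M2→P5→P2→Ref: bottleneck 2, flow now 6.
Augment Well→M2→P5→M1→Ref: bottleneck 2, flow now 8.
No augmenting path remains; maximum flow = 8.
Cut capacity 8 equals the max flow, so it is a minimum cut.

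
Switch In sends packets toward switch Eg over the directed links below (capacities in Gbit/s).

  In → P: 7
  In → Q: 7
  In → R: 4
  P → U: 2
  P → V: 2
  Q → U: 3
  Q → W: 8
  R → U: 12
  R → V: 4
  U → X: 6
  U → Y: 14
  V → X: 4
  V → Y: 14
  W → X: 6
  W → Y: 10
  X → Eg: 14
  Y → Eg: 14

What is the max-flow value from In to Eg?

15

Augment In→P→U→X→Eg: bottleneck 2, flow now 2.
Augment In→P→V→X→Eg: bottleneck 2, flow now 4.
Augment In→Q→U→X→Eg: bottleneck 3, flow now 7.
Augment In→Q→W→X→Eg: bottleneck 4, flow now 11.
Augment In→R→U→X→Eg: bottleneck 1, flow now 12.
Augment In→R→U→Y→Eg: bottleneck 3, flow now 15.
No augmenting path remains; maximum flow = 15.
In the residual graph, reachable from In: {In, P}.
Min-cut edges: In→Q (7), In→R (4), P→U (2), P→V (2); capacity 7 + 4 + 2 + 2 = 15.
This cut is saturated, so no flow can exceed 15.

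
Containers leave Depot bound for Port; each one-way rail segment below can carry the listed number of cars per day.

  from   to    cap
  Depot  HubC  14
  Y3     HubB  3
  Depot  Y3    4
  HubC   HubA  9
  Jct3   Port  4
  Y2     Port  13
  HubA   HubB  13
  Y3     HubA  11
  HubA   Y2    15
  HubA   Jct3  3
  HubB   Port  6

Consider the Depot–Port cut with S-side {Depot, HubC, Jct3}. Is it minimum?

Given cut capacity: 4 + 9 + 4 = 17.
Augment Depot→Y3→HubB→Port: bottleneck 3, flow now 3.
Augment Depot→Y3→HubA→Jct3→Port: bottleneck 1, flow now 4.
Augment Depot→HubC→HubA→Jct3→Port: bottleneck 2, flow now 6.
Augment Depot→HubC→HubA→Y2→Port: bottleneck 7, flow now 13.
No augmenting path remains; maximum flow = 13.
In the residual graph, reachable from Depot: {Depot, HubC}.
Min-cut edges: Depot→Y3 (4), HubC→HubA (9); capacity 4 + 9 = 13.
Cut capacity 17 exceeds the max flow 13, so it is not minimum.

No — its capacity is 17, but the minimum cut has capacity 13.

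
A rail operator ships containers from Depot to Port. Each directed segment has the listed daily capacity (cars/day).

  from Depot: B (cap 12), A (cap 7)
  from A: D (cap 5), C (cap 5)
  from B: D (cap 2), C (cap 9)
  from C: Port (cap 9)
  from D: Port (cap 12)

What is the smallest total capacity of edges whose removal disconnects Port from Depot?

16

Augment Depot→A→C→Port: bottleneck 5, flow now 5.
Augment Depot→A→D→Port: bottleneck 2, flow now 7.
Augment Depot→B→C→Port: bottleneck 4, flow now 11.
Augment Depot→B→D→Port: bottleneck 2, flow now 13.
Augment Depot→B→C→A→D→Port: bottleneck 3, flow now 16. (uses reverse residual edge)
No augmenting path remains; maximum flow = 16.
By max-flow min-cut, the minimum cut capacity equals the max flow.
In the residual graph, reachable from Depot: {Depot, A, B, C}.
Min-cut edges: A→D (5), B→D (2), C→Port (9); capacity 5 + 2 + 9 = 16.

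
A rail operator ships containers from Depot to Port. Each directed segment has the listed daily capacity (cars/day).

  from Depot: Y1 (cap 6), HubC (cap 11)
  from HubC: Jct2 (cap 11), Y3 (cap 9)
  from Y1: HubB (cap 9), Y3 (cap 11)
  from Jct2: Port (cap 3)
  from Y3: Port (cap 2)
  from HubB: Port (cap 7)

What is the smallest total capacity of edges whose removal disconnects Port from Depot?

Augment Depot→HubC→Jct2→Port: bottleneck 3, flow now 3.
Augment Depot→HubC→Y3→Port: bottleneck 2, flow now 5.
Augment Depot→Y1→HubB→Port: bottleneck 6, flow now 11.
No augmenting path remains; maximum flow = 11.
By max-flow min-cut, the minimum cut capacity equals the max flow.
In the residual graph, reachable from Depot: {Depot, HubC, Jct2, Y3}.
Min-cut edges: Depot→Y1 (6), Jct2→Port (3), Y3→Port (2); capacity 6 + 3 + 2 = 11.

11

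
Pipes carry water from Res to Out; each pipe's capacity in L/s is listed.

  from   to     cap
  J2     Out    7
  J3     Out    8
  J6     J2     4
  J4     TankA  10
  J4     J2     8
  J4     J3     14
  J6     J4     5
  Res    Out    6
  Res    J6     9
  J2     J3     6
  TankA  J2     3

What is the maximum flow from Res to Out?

15

Augment Res→Out: bottleneck 6, flow now 6.
Augment Res→J6→J2→Out: bottleneck 4, flow now 10.
Augment Res→J6→J4→J2→Out: bottleneck 3, flow now 13.
Augment Res→J6→J4→J3→Out: bottleneck 2, flow now 15.
No augmenting path remains; maximum flow = 15.
In the residual graph, reachable from Res: {Res}.
Min-cut edges: Res→J6 (9), Res→Out (6); capacity 9 + 6 = 15.
This cut is saturated, so no flow can exceed 15.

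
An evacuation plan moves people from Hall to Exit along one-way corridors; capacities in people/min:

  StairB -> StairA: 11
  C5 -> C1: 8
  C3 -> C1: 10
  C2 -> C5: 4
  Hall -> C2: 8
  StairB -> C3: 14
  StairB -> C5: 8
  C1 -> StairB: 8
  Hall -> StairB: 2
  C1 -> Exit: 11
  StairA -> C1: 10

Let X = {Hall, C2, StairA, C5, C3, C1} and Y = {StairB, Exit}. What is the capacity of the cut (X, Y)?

Edges leaving {Hall, C2, StairA, C5, C3, C1}: Hall→StairB (2), C1→StairB (8), C1→Exit (11).
Cut capacity = 2 + 8 + 11 = 21.

21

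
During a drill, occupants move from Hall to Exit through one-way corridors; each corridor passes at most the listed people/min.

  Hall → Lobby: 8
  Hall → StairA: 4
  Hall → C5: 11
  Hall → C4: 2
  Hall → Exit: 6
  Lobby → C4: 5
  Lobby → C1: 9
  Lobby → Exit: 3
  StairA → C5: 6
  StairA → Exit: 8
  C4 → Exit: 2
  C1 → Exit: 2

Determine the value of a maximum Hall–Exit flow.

17

Augment Hall→Exit: bottleneck 6, flow now 6.
Augment Hall→Lobby→Exit: bottleneck 3, flow now 9.
Augment Hall→StairA→Exit: bottleneck 4, flow now 13.
Augment Hall→C4→Exit: bottleneck 2, flow now 15.
Augment Hall→Lobby→C1→Exit: bottleneck 2, flow now 17.
No augmenting path remains; maximum flow = 17.
In the residual graph, reachable from Hall: {Hall, Lobby, C5, C4, C1}.
Min-cut edges: Hall→StairA (4), Hall→Exit (6), Lobby→Exit (3), C4→Exit (2), C1→Exit (2); capacity 4 + 6 + 3 + 2 + 2 = 17.
This cut is saturated, so no flow can exceed 17.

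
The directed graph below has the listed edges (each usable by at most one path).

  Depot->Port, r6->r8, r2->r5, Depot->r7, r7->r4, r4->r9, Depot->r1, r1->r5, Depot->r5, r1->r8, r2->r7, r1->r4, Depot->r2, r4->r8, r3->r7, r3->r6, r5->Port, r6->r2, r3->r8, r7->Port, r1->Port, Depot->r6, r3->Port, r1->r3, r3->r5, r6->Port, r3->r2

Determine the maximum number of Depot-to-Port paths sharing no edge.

5

Assign every edge capacity 1; by Menger, the answer equals the max flow.
Path Depot→Port (+1); total 1.
Path Depot→r1→Port (+1); total 2.
Path Depot→r5→Port (+1); total 3.
Path Depot→r6→Port (+1); total 4.
Path Depot→r7→Port (+1); total 5.
No residual Depot→Port path; max flow = 5.
Certifying cut of size 5: {Depot→Port, Depot→r1, Depot→r6, r5→Port, r7→Port}.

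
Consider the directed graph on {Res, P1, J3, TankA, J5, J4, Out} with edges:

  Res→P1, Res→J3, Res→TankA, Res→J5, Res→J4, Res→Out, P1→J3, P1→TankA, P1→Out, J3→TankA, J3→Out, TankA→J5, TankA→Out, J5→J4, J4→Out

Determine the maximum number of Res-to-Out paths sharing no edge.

Assign every edge capacity 1; by Menger, the answer equals the max flow.
Path Res→Out (+1); total 1.
Path Res→P1→Out (+1); total 2.
Path Res→J3→Out (+1); total 3.
Path Res→TankA→Out (+1); total 4.
Path Res→J4→Out (+1); total 5.
No residual Res→Out path; max flow = 5.
Certifying cut of size 5: {J4→Out, Res→J3, Res→Out, Res→P1, Res→TankA}.

5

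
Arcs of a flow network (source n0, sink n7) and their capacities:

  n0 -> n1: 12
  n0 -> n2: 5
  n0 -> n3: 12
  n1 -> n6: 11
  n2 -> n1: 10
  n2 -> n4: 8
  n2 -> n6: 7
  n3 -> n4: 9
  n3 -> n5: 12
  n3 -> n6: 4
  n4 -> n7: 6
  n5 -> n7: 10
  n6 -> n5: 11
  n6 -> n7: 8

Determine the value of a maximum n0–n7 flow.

24

Augment n0→n1→n6→n7: bottleneck 8, flow now 8.
Augment n0→n2→n4→n7: bottleneck 5, flow now 13.
Augment n0→n3→n4→n7: bottleneck 1, flow now 14.
Augment n0→n3→n5→n7: bottleneck 10, flow now 24.
No augmenting path remains; maximum flow = 24.
In the residual graph, reachable from n0: {n0, n1, n2, n3, n4, n5, n6}.
Min-cut edges: n4→n7 (6), n5→n7 (10), n6→n7 (8); capacity 6 + 10 + 8 = 24.
This cut is saturated, so no flow can exceed 24.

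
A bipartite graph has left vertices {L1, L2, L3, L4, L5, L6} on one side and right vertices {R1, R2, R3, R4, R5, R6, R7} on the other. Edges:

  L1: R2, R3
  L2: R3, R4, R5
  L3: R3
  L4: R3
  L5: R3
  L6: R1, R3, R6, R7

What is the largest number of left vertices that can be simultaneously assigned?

Unit-capacity flow: source→left, listed edges, right→sink; max matching = max flow.
Augmenting path L1→R2 (+1); matched 1.
Augmenting path L2→R3 (+1); matched 2.
Augmenting path L6→R1 (+1); matched 3.
Augmenting path L3→R3→L2→R4 (+1); matched 4.
No augmenting path remains; maximum matching = 4.
König certificate: {L1, L2, L6, R3} is a vertex cover of size 4 (every listed pair touches it), so no matching can be larger.

4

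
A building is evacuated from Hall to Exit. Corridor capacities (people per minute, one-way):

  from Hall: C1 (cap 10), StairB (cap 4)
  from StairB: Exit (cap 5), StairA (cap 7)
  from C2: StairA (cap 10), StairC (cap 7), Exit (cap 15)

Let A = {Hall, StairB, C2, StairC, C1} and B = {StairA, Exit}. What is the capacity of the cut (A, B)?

37

Edges leaving {Hall, StairB, C2, StairC, C1}: StairB→StairA (7), StairB→Exit (5), C2→StairA (10), C2→Exit (15).
Cut capacity = 7 + 5 + 10 + 15 = 37.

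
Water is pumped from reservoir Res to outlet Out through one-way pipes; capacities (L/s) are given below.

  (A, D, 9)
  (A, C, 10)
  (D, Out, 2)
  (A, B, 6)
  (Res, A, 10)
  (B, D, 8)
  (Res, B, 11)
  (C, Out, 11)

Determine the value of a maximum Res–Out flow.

12

Augment Res→A→C→Out: bottleneck 10, flow now 10.
Augment Res→B→D→Out: bottleneck 2, flow now 12.
No augmenting path remains; maximum flow = 12.
In the residual graph, reachable from Res: {Res, B, D}.
Min-cut edges: Res→A (10), D→Out (2); capacity 10 + 2 = 12.
This cut is saturated, so no flow can exceed 12.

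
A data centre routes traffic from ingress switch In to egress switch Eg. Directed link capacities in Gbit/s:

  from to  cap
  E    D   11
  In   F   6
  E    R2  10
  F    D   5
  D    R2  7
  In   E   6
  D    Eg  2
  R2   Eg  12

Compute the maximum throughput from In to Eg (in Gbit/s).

11

Augment In→E→D→Eg: bottleneck 2, flow now 2.
Augment In→E→R2→Eg: bottleneck 4, flow now 6.
Augment In→F→D→R2→Eg: bottleneck 5, flow now 11.
No augmenting path remains; maximum flow = 11.
In the residual graph, reachable from In: {In, F}.
Min-cut edges: In→E (6), F→D (5); capacity 6 + 5 = 11.
This cut is saturated, so no flow can exceed 11.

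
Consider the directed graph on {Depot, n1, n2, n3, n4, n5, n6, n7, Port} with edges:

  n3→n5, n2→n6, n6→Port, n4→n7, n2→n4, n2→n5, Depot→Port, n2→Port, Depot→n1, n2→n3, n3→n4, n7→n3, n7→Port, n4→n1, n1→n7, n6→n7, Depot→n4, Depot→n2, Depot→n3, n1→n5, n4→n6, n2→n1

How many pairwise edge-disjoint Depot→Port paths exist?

Assign every edge capacity 1; by Menger, the answer equals the max flow.
Path Depot→Port (+1); total 1.
Path Depot→n2→Port (+1); total 2.
Path Depot→n1→n7→Port (+1); total 3.
Path Depot→n4→n6→Port (+1); total 4.
No residual Depot→Port path; max flow = 4.
Certifying cut of size 4: {Depot→Port, Depot→n2, n4→n6, n7→Port}.

4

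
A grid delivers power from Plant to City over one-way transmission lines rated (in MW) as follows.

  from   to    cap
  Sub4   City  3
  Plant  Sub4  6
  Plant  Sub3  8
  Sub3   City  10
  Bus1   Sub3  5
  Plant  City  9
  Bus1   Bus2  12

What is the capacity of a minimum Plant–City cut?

20

Augment Plant→City: bottleneck 9, flow now 9.
Augment Plant→Sub4→City: bottleneck 3, flow now 12.
Augment Plant→Sub3→City: bottleneck 8, flow now 20.
No augmenting path remains; maximum flow = 20.
By max-flow min-cut, the minimum cut capacity equals the max flow.
In the residual graph, reachable from Plant: {Plant, Sub4}.
Min-cut edges: Plant→Sub3 (8), Plant→City (9), Sub4→City (3); capacity 8 + 9 + 3 = 20.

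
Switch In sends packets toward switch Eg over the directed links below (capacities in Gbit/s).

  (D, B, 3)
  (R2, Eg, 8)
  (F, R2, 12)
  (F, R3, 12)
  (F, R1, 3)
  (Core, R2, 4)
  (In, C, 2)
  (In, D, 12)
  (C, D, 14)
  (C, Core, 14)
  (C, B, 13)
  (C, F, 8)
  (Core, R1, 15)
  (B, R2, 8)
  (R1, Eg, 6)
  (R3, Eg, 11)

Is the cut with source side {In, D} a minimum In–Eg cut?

Given cut capacity: 2 + 3 = 5.
Augment In→C→B→R2→Eg: bottleneck 2, flow now 2.
Augment In→D→B→R2→Eg: bottleneck 3, flow now 5.
No augmenting path remains; maximum flow = 5.
Cut capacity 5 equals the max flow, so it is a minimum cut.

Yes — it is a minimum cut (capacity 5).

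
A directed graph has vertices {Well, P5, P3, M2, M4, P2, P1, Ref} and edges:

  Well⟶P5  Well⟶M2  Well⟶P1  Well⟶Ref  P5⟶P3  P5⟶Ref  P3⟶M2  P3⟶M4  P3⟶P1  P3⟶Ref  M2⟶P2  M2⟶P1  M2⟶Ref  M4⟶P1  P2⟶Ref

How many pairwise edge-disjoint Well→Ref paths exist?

Assign every edge capacity 1; by Menger, the answer equals the max flow.
Path Well→Ref (+1); total 1.
Path Well→P5→Ref (+1); total 2.
Path Well→M2→Ref (+1); total 3.
No residual Well→Ref path; max flow = 3.
Certifying cut of size 3: {Well→M2, Well→P5, Well→Ref}.

3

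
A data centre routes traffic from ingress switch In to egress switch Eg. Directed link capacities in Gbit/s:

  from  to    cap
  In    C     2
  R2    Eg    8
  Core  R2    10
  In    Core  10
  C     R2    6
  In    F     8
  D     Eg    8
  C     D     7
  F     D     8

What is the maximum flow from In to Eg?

16

Augment In→Core→R2→Eg: bottleneck 8, flow now 8.
Augment In→C→D→Eg: bottleneck 2, flow now 10.
Augment In→F→D→Eg: bottleneck 6, flow now 16.
No augmenting path remains; maximum flow = 16.
In the residual graph, reachable from In: {In, Core, C, F, R2, D}.
Min-cut edges: R2→Eg (8), D→Eg (8); capacity 8 + 8 = 16.
This cut is saturated, so no flow can exceed 16.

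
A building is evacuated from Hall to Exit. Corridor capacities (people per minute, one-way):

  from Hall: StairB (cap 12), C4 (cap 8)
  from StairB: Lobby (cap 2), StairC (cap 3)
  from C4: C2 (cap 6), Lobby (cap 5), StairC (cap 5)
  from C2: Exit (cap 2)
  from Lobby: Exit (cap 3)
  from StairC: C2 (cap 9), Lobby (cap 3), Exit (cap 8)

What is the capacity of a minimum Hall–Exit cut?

13

Augment Hall→StairB→Lobby→Exit: bottleneck 2, flow now 2.
Augment Hall→StairB→StairC→Exit: bottleneck 3, flow now 5.
Augment Hall→C4→C2→Exit: bottleneck 2, flow now 7.
Augment Hall→C4→Lobby→Exit: bottleneck 1, flow now 8.
Augment Hall→C4→StairC→Exit: bottleneck 5, flow now 13.
No augmenting path remains; maximum flow = 13.
By max-flow min-cut, the minimum cut capacity equals the max flow.
In the residual graph, reachable from Hall: {Hall, StairB}.
Min-cut edges: Hall→C4 (8), StairB→Lobby (2), StairB→StairC (3); capacity 8 + 2 + 3 = 13.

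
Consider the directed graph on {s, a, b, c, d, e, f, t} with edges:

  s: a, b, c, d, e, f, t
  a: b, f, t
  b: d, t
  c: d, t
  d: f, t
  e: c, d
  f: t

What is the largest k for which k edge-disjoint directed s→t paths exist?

6

Assign every edge capacity 1; by Menger, the answer equals the max flow.
Path s→t (+1); total 1.
Path s→a→t (+1); total 2.
Path s→b→t (+1); total 3.
Path s→c→t (+1); total 4.
Path s→d→t (+1); total 5.
Path s→f→t (+1); total 6.
No residual s→t path; max flow = 6.
Certifying cut of size 6: {c→t, d→t, f→t, s→a, s→b, s→t}.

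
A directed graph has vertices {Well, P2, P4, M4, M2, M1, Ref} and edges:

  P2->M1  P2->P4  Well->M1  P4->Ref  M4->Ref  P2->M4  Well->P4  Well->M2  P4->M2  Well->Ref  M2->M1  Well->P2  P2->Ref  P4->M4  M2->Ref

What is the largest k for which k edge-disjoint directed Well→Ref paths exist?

4

Assign every edge capacity 1; by Menger, the answer equals the max flow.
Path Well→Ref (+1); total 1.
Path Well→P2→Ref (+1); total 2.
Path Well→P4→Ref (+1); total 3.
Path Well→M2→Ref (+1); total 4.
No residual Well→Ref path; max flow = 4.
Certifying cut of size 4: {Well→M2, Well→P2, Well→P4, Well→Ref}.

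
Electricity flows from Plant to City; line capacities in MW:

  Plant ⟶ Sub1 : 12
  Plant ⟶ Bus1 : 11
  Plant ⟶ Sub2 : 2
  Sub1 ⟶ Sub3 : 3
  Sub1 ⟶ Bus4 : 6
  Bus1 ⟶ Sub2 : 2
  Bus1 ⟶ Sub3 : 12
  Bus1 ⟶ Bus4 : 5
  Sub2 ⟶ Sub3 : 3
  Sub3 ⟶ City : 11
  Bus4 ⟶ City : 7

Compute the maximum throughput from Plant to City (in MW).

18

Augment Plant→Sub1→Sub3→City: bottleneck 3, flow now 3.
Augment Plant→Sub1→Bus4→City: bottleneck 6, flow now 9.
Augment Plant→Bus1→Sub3→City: bottleneck 8, flow now 17.
Augment Plant→Bus1→Bus4→City: bottleneck 1, flow now 18.
No augmenting path remains; maximum flow = 18.
In the residual graph, reachable from Plant: {Plant, Sub1, Bus1, Sub2, Sub3, Bus4}.
Min-cut edges: Sub3→City (11), Bus4→City (7); capacity 11 + 7 = 18.
This cut is saturated, so no flow can exceed 18.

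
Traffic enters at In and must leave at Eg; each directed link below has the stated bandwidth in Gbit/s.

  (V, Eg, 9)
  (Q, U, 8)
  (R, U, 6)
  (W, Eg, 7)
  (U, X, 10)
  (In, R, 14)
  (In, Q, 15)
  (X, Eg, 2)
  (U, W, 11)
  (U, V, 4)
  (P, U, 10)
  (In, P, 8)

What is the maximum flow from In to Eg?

Augment In→P→U→V→Eg: bottleneck 4, flow now 4.
Augment In→P→U→W→Eg: bottleneck 4, flow now 8.
Augment In→Q→U→W→Eg: bottleneck 3, flow now 11.
Augment In→Q→U→X→Eg: bottleneck 2, flow now 13.
No augmenting path remains; maximum flow = 13.
In the residual graph, reachable from In: {In, P, Q, R, U, W, X}.
Min-cut edges: U→V (4), W→Eg (7), X→Eg (2); capacity 4 + 7 + 2 = 13.
This cut is saturated, so no flow can exceed 13.

13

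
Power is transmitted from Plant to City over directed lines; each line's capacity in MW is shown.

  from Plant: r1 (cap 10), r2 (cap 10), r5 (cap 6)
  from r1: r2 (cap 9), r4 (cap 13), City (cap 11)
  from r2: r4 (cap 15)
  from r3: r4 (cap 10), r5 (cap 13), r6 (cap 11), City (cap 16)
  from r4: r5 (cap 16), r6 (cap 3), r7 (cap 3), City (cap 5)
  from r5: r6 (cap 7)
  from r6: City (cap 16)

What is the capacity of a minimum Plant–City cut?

25

Augment Plant→r1→City: bottleneck 10, flow now 10.
Augment Plant→r2→r4→City: bottleneck 5, flow now 15.
Augment Plant→r5→r6→City: bottleneck 6, flow now 21.
Augment Plant→r2→r4→r6→City: bottleneck 3, flow now 24.
Augment Plant→r2→r4→r5→r6→City: bottleneck 1, flow now 25.
No augmenting path remains; maximum flow = 25.
By max-flow min-cut, the minimum cut capacity equals the max flow.
In the residual graph, reachable from Plant: {Plant, r2, r4, r5, r7}.
Min-cut edges: Plant→r1 (10), r4→r6 (3), r4→City (5), r5→r6 (7); capacity 10 + 3 + 5 + 7 = 25.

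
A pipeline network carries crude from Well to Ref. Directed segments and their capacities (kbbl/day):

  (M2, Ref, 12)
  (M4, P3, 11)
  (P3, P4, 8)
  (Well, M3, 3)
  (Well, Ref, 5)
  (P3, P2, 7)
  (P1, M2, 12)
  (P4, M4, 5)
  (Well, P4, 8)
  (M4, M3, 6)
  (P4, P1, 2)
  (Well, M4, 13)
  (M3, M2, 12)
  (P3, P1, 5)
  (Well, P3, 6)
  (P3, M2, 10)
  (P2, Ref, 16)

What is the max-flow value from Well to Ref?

Augment Well→Ref: bottleneck 5, flow now 5.
Augment Well→P3→P2→Ref: bottleneck 6, flow now 11.
Augment Well→M3→M2→Ref: bottleneck 3, flow now 14.
Augment Well→M4→P3→P2→Ref: bottleneck 1, flow now 15.
Augment Well→M4→P3→M2→Ref: bottleneck 9, flow now 24.
No augmenting path remains; maximum flow = 24.
In the residual graph, reachable from Well: {Well, M4, P3, P4, M3, P1, M2}.
Min-cut edges: Well→Ref (5), P3→P2 (7), M2→Ref (12); capacity 5 + 7 + 12 = 24.
This cut is saturated, so no flow can exceed 24.

24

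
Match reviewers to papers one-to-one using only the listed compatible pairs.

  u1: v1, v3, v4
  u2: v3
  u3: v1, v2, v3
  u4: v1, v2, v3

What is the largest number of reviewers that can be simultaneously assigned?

4

Unit-capacity flow: source→left, listed edges, right→sink; max matching = max flow.
Augmenting path u1→v1 (+1); matched 1.
Augmenting path u2→v3 (+1); matched 2.
Augmenting path u3→v2 (+1); matched 3.
Augmenting path u4→v1→u1→v4 (+1); matched 4.
No augmenting path remains; maximum matching = 4.
König certificate: {u1, u2, u3, u4} is a vertex cover of size 4 (every listed pair touches it), so no matching can be larger.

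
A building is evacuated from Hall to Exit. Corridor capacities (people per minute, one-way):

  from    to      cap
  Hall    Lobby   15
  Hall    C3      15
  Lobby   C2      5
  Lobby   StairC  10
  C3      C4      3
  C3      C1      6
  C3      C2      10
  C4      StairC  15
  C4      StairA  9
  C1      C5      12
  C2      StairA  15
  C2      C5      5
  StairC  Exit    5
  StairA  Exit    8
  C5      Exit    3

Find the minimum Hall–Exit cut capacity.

16

Augment Hall→Lobby→StairC→Exit: bottleneck 5, flow now 5.
Augment Hall→Lobby→C2→StairA→Exit: bottleneck 5, flow now 10.
Augment Hall→C3→C4→StairA→Exit: bottleneck 3, flow now 13.
Augment Hall→C3→C1→C5→Exit: bottleneck 3, flow now 16.
No augmenting path remains; maximum flow = 16.
By max-flow min-cut, the minimum cut capacity equals the max flow.
In the residual graph, reachable from Hall: {Hall, Lobby, C3, C4, C1, C2, StairC, StairA, C5}.
Min-cut edges: StairC→Exit (5), StairA→Exit (8), C5→Exit (3); capacity 5 + 8 + 3 = 16.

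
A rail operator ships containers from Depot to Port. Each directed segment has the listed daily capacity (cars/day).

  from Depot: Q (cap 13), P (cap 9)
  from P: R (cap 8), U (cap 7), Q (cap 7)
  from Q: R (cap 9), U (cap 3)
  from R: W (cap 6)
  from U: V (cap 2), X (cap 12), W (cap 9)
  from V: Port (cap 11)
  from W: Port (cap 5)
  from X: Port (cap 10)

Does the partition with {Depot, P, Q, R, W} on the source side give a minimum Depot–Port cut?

Yes — it is a minimum cut (capacity 15).

Given cut capacity: 7 + 3 + 5 = 15.
Augment Depot→P→R→W→Port: bottleneck 5, flow now 5.
Augment Depot→P→U→V→Port: bottleneck 2, flow now 7.
Augment Depot→P→U→X→Port: bottleneck 2, flow now 9.
Augment Depot→Q→U→X→Port: bottleneck 3, flow now 12.
Augment Depot→Q→R→P→U→X→Port: bottleneck 3, flow now 15. (uses reverse residual edge)
No augmenting path remains; maximum flow = 15.
Cut capacity 15 equals the max flow, so it is a minimum cut.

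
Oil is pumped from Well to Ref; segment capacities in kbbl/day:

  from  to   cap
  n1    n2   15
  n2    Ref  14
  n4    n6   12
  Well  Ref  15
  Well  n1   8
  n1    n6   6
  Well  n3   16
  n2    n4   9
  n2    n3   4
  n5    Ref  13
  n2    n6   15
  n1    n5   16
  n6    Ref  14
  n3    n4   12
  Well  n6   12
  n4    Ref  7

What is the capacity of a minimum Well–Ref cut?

44

Augment Well→Ref: bottleneck 15, flow now 15.
Augment Well→n6→Ref: bottleneck 12, flow now 27.
Augment Well→n1→n2→Ref: bottleneck 8, flow now 35.
Augment Well→n3→n4→Ref: bottleneck 7, flow now 42.
Augment Well→n3→n4→n6→Ref: bottleneck 2, flow now 44.
No augmenting path remains; maximum flow = 44.
By max-flow min-cut, the minimum cut capacity equals the max flow.
In the residual graph, reachable from Well: {Well, n3, n4, n6}.
Min-cut edges: Well→n1 (8), Well→Ref (15), n4→Ref (7), n6→Ref (14); capacity 8 + 15 + 7 + 14 = 44.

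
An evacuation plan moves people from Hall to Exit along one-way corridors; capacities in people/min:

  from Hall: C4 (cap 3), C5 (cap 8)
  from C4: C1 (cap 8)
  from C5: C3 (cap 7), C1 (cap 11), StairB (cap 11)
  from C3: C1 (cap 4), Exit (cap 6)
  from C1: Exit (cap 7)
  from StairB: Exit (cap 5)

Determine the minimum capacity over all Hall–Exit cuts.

Augment Hall→C4→C1→Exit: bottleneck 3, flow now 3.
Augment Hall→C5→C3→Exit: bottleneck 6, flow now 9.
Augment Hall→C5→C1→Exit: bottleneck 2, flow now 11.
No augmenting path remains; maximum flow = 11.
By max-flow min-cut, the minimum cut capacity equals the max flow.
In the residual graph, reachable from Hall: {Hall}.
Min-cut edges: Hall→C4 (3), Hall→C5 (8); capacity 3 + 8 = 11.

11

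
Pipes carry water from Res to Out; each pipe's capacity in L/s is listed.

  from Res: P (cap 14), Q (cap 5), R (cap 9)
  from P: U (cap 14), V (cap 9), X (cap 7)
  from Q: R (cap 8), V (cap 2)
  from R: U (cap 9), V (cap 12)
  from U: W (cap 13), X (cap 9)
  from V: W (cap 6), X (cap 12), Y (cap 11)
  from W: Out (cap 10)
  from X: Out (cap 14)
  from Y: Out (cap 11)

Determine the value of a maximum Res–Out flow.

28

Augment Res→P→X→Out: bottleneck 7, flow now 7.
Augment Res→P→U→W→Out: bottleneck 7, flow now 14.
Augment Res→Q→V→W→Out: bottleneck 2, flow now 16.
Augment Res→R→U→W→Out: bottleneck 1, flow now 17.
Augment Res→R→U→X→Out: bottleneck 7, flow now 24.
Augment Res→R→V→Y→Out: bottleneck 1, flow now 25.
Augment Res→Q→R→V→Y→Out: bottleneck 3, flow now 28.
No augmenting path remains; maximum flow = 28.
In the residual graph, reachable from Res: {Res}.
Min-cut edges: Res→P (14), Res→Q (5), Res→R (9); capacity 14 + 5 + 9 = 28.
This cut is saturated, so no flow can exceed 28.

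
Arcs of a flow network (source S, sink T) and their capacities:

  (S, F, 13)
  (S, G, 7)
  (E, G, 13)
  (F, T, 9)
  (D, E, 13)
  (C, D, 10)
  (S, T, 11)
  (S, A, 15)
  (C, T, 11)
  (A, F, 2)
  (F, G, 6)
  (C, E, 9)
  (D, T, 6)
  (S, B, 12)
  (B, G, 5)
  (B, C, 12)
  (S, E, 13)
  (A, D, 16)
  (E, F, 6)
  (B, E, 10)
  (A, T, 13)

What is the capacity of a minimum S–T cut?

Augment S→T: bottleneck 11, flow now 11.
Augment S→A→T: bottleneck 13, flow now 24.
Augment S→F→T: bottleneck 9, flow now 33.
Augment S→A→D→T: bottleneck 2, flow now 35.
Augment S→B→C→T: bottleneck 11, flow now 46.
Augment S→B→C→D→T: bottleneck 1, flow now 47.
No augmenting path remains; maximum flow = 47.
By max-flow min-cut, the minimum cut capacity equals the max flow.
In the residual graph, reachable from S: {S, E, F, G}.
Min-cut edges: S→A (15), S→B (12), S→T (11), F→T (9); capacity 15 + 12 + 11 + 9 = 47.

47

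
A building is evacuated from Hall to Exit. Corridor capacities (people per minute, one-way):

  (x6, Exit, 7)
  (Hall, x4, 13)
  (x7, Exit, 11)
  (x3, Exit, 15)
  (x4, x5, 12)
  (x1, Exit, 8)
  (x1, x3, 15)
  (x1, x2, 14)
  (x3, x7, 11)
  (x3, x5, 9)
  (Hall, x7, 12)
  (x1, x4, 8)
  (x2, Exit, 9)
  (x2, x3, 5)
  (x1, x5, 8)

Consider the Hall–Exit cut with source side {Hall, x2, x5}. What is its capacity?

Edges leaving {Hall, x2, x5}: Hall→x4 (13), Hall→x7 (12), x2→x3 (5), x2→Exit (9).
Cut capacity = 13 + 12 + 5 + 9 = 39.

39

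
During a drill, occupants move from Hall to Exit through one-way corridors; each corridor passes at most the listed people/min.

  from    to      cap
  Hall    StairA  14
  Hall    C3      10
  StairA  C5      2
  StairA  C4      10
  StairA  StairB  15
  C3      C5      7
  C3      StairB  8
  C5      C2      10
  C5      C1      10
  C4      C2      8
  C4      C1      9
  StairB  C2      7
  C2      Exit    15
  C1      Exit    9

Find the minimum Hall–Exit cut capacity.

24

Augment Hall→StairA→C5→C2→Exit: bottleneck 2, flow now 2.
Augment Hall→StairA→C4→C2→Exit: bottleneck 8, flow now 10.
Augment Hall→StairA→C4→C1→Exit: bottleneck 2, flow now 12.
Augment Hall→StairA→StairB→C2→Exit: bottleneck 2, flow now 14.
Augment Hall→C3→C5→C2→Exit: bottleneck 3, flow now 17.
Augment Hall→C3→C5→C1→Exit: bottleneck 4, flow now 21.
Augment Hall→C3→StairB→C2→C5→C1→Exit: bottleneck 3, flow now 24. (uses reverse residual edge)
No augmenting path remains; maximum flow = 24.
By max-flow min-cut, the minimum cut capacity equals the max flow.
In the residual graph, reachable from Hall: {Hall}.
Min-cut edges: Hall→StairA (14), Hall→C3 (10); capacity 14 + 10 = 24.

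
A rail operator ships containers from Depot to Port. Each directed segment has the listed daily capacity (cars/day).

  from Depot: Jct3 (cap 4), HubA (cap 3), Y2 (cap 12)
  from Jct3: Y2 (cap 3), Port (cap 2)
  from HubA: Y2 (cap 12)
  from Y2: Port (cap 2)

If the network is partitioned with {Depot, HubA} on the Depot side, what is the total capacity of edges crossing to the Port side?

Edges leaving {Depot, HubA}: Depot→Jct3 (4), Depot→Y2 (12), HubA→Y2 (12).
Cut capacity = 4 + 12 + 12 = 28.

28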